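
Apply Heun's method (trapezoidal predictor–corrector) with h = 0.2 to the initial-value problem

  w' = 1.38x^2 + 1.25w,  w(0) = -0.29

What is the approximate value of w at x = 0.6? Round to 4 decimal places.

-0.4865

Heun: k1 = f(x_n, w_n); k2 = f(x_n + h, w_n + h·k1); w_{n+1} = w_n + (h/2)·(k1 + k2).
x=0.000000, w=-0.290000:
  k1 = f(0.000000, -0.290000) = -0.362500
  k2 = f(0.200000, -0.362500) = -0.397925
  w ← -0.290000 + (0.2/2)·(-0.362500 + (-0.397925)) = -0.366042
x=0.200000, w=-0.366042:
  k1 = f(0.200000, -0.366042) = -0.402353
  k2 = f(0.400000, -0.446513) = -0.337341
  w ← -0.366042 + (0.2/2)·(-0.402353 + (-0.337341)) = -0.440012
x=0.400000, w=-0.440012:
  k1 = f(0.400000, -0.440012) = -0.329215
  k2 = f(0.600000, -0.505855) = -0.135519
  w ← -0.440012 + (0.2/2)·(-0.329215 + (-0.135519)) = -0.486485
w(0.6) ≈ -0.4865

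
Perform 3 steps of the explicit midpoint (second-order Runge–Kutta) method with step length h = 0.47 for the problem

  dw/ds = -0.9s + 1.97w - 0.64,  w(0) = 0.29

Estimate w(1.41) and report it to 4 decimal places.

Midpoint: k1 = f(s_n, w_n); k2 = f(s_n + h/2, w_n + (h/2)·k1); w_{n+1} = w_n + h·k2.
s=0.000000, w=0.290000:
  k1 = f(0.000000, 0.290000) = -0.068700
  k2 = f(0.235000, 0.273855) = -0.312005
  w ← 0.290000 + 0.47·(-0.312005) = 0.143358
s=0.470000, w=0.143358:
  k1 = f(0.470000, 0.143358) = -0.780585
  k2 = f(0.705000, -0.040080) = -1.353457
  w ← 0.143358 + 0.47·(-1.353457) = -0.492767
s=0.940000, w=-0.492767:
  k1 = f(0.940000, -0.492767) = -2.456751
  k2 = f(1.175000, -1.070103) = -3.805604
  w ← -0.492767 + 0.47·(-3.805604) = -2.281401
w(1.41) ≈ -2.2814

-2.2814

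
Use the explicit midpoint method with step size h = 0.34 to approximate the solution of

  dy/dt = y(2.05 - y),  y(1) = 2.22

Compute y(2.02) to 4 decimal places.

2.0774

Midpoint: k1 = f(t_n, y_n); k2 = f(t_n + h/2, y_n + (h/2)·k1); y_{n+1} = y_n + h·k2.
t=1.000000, y=2.220000:
  k1 = f(1.000000, 2.220000) = -0.377400
  k2 = f(1.170000, 2.155842) = -0.228179
  y ← 2.220000 + 0.34·(-0.228179) = 2.142419
t=1.340000, y=2.142419:
  k1 = f(1.340000, 2.142419) = -0.198001
  k2 = f(1.510000, 2.108759) = -0.123909
  y ← 2.142419 + 0.34·(-0.123909) = 2.100290
t=1.680000, y=2.100290:
  k1 = f(1.680000, 2.100290) = -0.105624
  k2 = f(1.850000, 2.082334) = -0.067331
  y ← 2.100290 + 0.34·(-0.067331) = 2.077398
y(2.02) ≈ 2.0774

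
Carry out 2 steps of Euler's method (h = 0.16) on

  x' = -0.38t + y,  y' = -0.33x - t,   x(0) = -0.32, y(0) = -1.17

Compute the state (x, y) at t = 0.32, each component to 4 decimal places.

Euler on (x,y): x_{n+1} = x_n + h·x', y_{n+1} = y_n + h·y'.
0.000000: (-0.320000, -1.170000); f=(-1.170000, 0.105600) → (-0.507200, -1.153104)
0.160000: (-0.507200, -1.153104); f=(-1.213904, 0.007376) → (-0.701425, -1.151924)
(x(0.32), y(0.32)) ≈ (-0.7014, -1.1519)

-0.7014, -1.1519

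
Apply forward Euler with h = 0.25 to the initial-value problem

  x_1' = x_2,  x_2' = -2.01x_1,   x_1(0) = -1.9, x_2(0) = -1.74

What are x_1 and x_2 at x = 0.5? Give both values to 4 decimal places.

Euler on (x_1,x_2): x_1_{n+1} = x_1_n + h·x_1', x_2_{n+1} = x_2_n + h·x_2'.
0.000000: (-1.900000, -1.740000); f=(-1.740000, 3.819000) → (-2.335000, -0.785250)
0.250000: (-2.335000, -0.785250); f=(-0.785250, 4.693350) → (-2.531312, 0.388087)
(x_1(0.5), x_2(0.5)) ≈ (-2.5313, 0.3881)

-2.5313, 0.3881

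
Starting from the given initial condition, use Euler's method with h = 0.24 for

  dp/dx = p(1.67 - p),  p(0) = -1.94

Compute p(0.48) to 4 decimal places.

Euler: p_{n+1} = p_n + h·f(x_n, p_n).
x=0.000000, p=-1.940000: f=-7.003400 → p ← -1.940000 + 0.24·(-7.003400) = -3.620816
x=0.240000, p=-3.620816: f=-19.157071 → p ← -3.620816 + 0.24·(-19.157071) = -8.218513
p(0.48) ≈ -8.2185

-8.2185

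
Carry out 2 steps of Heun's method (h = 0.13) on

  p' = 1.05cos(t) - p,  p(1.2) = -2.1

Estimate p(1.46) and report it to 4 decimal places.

-1.5656

Heun: k1 = f(t_n, p_n); k2 = f(t_n + h, p_n + h·k1); p_{n+1} = p_n + (h/2)·(k1 + k2).
t=1.200000, p=-2.100000:
  k1 = f(1.200000, -2.100000) = 2.480476
  k2 = f(1.330000, -1.777538) = 2.027938
  p ← -2.100000 + (0.13/2)·(2.480476 + 2.027938) = -1.806953
t=1.330000, p=-1.806953:
  k1 = f(1.330000, -1.806953) = 2.057353
  k2 = f(1.460000, -1.539497) = 1.655595
  p ← -1.806953 + (0.13/2)·(2.057353 + 1.655595) = -1.565611
p(1.46) ≈ -1.5656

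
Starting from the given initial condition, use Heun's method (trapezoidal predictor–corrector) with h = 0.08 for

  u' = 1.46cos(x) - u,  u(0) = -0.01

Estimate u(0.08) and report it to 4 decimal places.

Heun: k1 = f(x_n, u_n); k2 = f(x_n + h, u_n + h·k1); u_{n+1} = u_n + (h/2)·(k1 + k2).
x=0.000000, u=-0.010000:
  k1 = f(0.000000, -0.010000) = 1.470000
  k2 = f(0.080000, 0.107600) = 1.347730
  u ← -0.010000 + (0.08/2)·(1.470000 + 1.347730) = 0.102709
u(0.08) ≈ 0.1027

0.1027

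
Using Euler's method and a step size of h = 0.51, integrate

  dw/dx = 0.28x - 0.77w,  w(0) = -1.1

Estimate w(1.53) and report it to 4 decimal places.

-0.0565

Euler: w_{n+1} = w_n + h·f(x_n, w_n).
x=0.000000, w=-1.100000: f=0.847000 → w ← -1.100000 + 0.51·0.847000 = -0.668030
x=0.510000, w=-0.668030: f=0.657183 → w ← -0.668030 + 0.51·0.657183 = -0.332867
x=1.020000, w=-0.332867: f=0.541907 → w ← -0.332867 + 0.51·0.541907 = -0.056494
w(1.53) ≈ -0.0565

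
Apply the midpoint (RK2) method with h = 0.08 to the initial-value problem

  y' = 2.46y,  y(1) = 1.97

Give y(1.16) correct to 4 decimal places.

Midpoint: k1 = f(x_n, y_n); k2 = f(x_n + h/2, y_n + (h/2)·k1); y_{n+1} = y_n + h·k2.
x=1.000000, y=1.970000:
  k1 = f(1.000000, 1.970000) = 4.846200
  k2 = f(1.040000, 2.163848) = 5.323066
  y ← 1.970000 + 0.08·5.323066 = 2.395845
x=1.080000, y=2.395845:
  k1 = f(1.080000, 2.395845) = 5.893779
  k2 = f(1.120000, 2.631596) = 6.473727
  y ← 2.395845 + 0.08·6.473727 = 2.913743
y(1.16) ≈ 2.9137

2.9137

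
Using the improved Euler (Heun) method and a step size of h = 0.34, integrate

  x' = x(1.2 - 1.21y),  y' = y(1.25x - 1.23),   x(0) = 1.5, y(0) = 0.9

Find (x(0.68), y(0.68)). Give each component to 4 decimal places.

1.3395, 1.3792

Heun on (x,y): k1 = f(t_n, state_n); k2 = f(t_n + h, state_n + h·k1); state_{n+1} = state_n + (h/2)·(k1 + k2).
0.000000: (1.500000, 0.900000)
  k1 = (0.166500, 0.580500)
  predictor → (1.556610, 1.097370)
  k2 = (-0.198962, 0.785456)
  → (1.494481, 1.132213)
0.340000: (1.494481, 1.132213)
  k1 = (-0.254028, 0.722467)
  predictor → (1.408112, 1.377851)
  k2 = (-0.657870, 0.730454)
  → (1.339459, 1.379209)
(x(0.68), y(0.68)) ≈ (1.3395, 1.3792)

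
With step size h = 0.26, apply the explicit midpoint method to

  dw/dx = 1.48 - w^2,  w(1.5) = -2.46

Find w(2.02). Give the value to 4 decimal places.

Midpoint: k1 = f(x_n, w_n); k2 = f(x_n + h/2, w_n + (h/2)·k1); w_{n+1} = w_n + h·k2.
x=1.500000, w=-2.460000:
  k1 = f(1.500000, -2.460000) = -4.571600
  k2 = f(1.630000, -3.054308) = -7.848797
  w ← -2.460000 + 0.26·(-7.848797) = -4.500687
x=1.760000, w=-4.500687:
  k1 = f(1.760000, -4.500687) = -18.776186
  k2 = f(1.890000, -6.941592) = -46.705693
  w ← -4.500687 + 0.26·(-46.705693) = -16.644167
w(2.02) ≈ -16.6442

-16.6442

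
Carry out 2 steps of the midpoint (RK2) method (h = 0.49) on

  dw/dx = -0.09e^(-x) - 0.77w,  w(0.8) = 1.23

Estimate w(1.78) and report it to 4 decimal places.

Midpoint: k1 = f(x_n, w_n); k2 = f(x_n + h/2, w_n + (h/2)·k1); w_{n+1} = w_n + h·k2.
x=0.800000, w=1.230000:
  k1 = f(0.800000, 1.230000) = -0.987540
  k2 = f(1.045000, 0.988053) = -0.792453
  w ← 1.230000 + 0.49·(-0.792453) = 0.841698
x=1.290000, w=0.841698:
  k1 = f(1.290000, 0.841698) = -0.672882
  k2 = f(1.535000, 0.676842) = -0.540559
  w ← 0.841698 + 0.49·(-0.540559) = 0.576824
w(1.78) ≈ 0.5768

0.5768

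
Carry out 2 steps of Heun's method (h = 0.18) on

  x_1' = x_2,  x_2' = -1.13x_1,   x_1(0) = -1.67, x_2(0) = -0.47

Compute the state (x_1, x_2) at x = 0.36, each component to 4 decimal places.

Heun on (x_1,x_2): k1 = f(x_n, state_n); k2 = f(x_n + h, state_n + h·k1); state_{n+1} = state_n + (h/2)·(k1 + k2).
0.000000: (-1.670000, -0.470000)
  k1 = (-0.470000, 1.887100)
  predictor → (-1.754600, -0.130322)
  k2 = (-0.130322, 1.982698)
  → (-1.724029, -0.121718)
0.180000: (-1.724029, -0.121718)
  k1 = (-0.121718, 1.948153)
  predictor → (-1.745938, 0.228949)
  k2 = (0.228949, 1.972910)
  → (-1.714378, 0.231177)
(x_1(0.36), x_2(0.36)) ≈ (-1.7144, 0.2312)

-1.7144, 0.2312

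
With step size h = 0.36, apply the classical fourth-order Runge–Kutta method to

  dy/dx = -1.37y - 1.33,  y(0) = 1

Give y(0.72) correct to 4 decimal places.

RK4: k1 = f(x_n, y_n); k2 = f(x_n + h/2, y_n + (h/2)·k1); k3 = f(x_n + h/2, y_n + (h/2)·k2); k4 = f(x_n + h, y_n + h·k3); y_{n+1} = y_n + (h/6)·(k1 + 2k2 + 2k3 + k4).
x=0.000000, y=1.000000:
  k1 = f(0.000000, 1.000000) = -2.700000
  k2 = f(0.180000, 0.514000) = -2.034180
  k3 = f(0.180000, 0.633848) = -2.198371
  k4 = f(0.360000, 0.208586) = -1.615763
  y ← 1.000000 + (0.36/6)·(k1 + 2k2 + 2k3 + k4) = 0.233148
x=0.360000, y=0.233148:
  k1 = f(0.360000, 0.233148) = -1.649413
  k2 = f(0.540000, -0.063746) = -1.242668
  k3 = f(0.540000, 0.009468) = -1.342971
  k4 = f(0.720000, -0.250322) = -0.987060
  y ← 0.233148 + (0.36/6)·(k1 + 2k2 + 2k3 + k4) = -0.235317
y(0.72) ≈ -0.2353

-0.2353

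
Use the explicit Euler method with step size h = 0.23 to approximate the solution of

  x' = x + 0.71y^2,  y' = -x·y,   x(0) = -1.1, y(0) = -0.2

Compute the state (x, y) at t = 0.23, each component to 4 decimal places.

Euler on (x,y): x_{n+1} = x_n + h·x', y_{n+1} = y_n + h·y'.
0.000000: (-1.100000, -0.200000); f=(-1.071600, -0.220000) → (-1.346468, -0.250600)
(x(0.23), y(0.23)) ≈ (-1.3465, -0.2506)

-1.3465, -0.2506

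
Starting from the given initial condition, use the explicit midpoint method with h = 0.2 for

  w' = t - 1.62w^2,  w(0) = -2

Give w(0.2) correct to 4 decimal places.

Midpoint: k1 = f(t_n, w_n); k2 = f(t_n + h/2, w_n + (h/2)·k1); w_{n+1} = w_n + h·k2.
t=0.000000, w=-2.000000:
  k1 = f(0.000000, -2.000000) = -6.480000
  k2 = f(0.100000, -2.648000) = -11.259284
  w ← -2.000000 + 0.2·(-11.259284) = -4.251857
w(0.2) ≈ -4.2519

-4.2519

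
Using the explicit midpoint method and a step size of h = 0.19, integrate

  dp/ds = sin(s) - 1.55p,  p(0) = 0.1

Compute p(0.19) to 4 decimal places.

Midpoint: k1 = f(s_n, p_n); k2 = f(s_n + h/2, p_n + (h/2)·k1); p_{n+1} = p_n + h·k2.
s=0.000000, p=0.100000:
  k1 = f(0.000000, 0.100000) = -0.155000
  k2 = f(0.095000, 0.085275) = -0.037319
  p ← 0.100000 + 0.19·(-0.037319) = 0.092909
p(0.19) ≈ 0.0929

0.0929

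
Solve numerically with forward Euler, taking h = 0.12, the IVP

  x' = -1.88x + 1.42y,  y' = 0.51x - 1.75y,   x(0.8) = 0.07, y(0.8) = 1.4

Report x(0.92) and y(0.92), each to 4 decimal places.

0.2928, 1.1103

Euler on (x,y): x_{n+1} = x_n + h·x', y_{n+1} = y_n + h·y'.
0.800000: (0.070000, 1.400000); f=(1.856400, -2.414300) → (0.292768, 1.110284)
(x(0.92), y(0.92)) ≈ (0.2928, 1.1103)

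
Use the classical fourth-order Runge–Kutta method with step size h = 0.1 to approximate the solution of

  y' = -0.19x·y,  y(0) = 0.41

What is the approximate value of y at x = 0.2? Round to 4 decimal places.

RK4: k1 = f(x_n, y_n); k2 = f(x_n + h/2, y_n + (h/2)·k1); k3 = f(x_n + h/2, y_n + (h/2)·k2); k4 = f(x_n + h, y_n + h·k3); y_{n+1} = y_n + (h/6)·(k1 + 2k2 + 2k3 + k4).
x=0.000000, y=0.410000:
  k1 = f(0.000000, 0.410000) = 0.000000
  k2 = f(0.050000, 0.410000) = -0.003895
  k3 = f(0.050000, 0.409805) = -0.003893
  k4 = f(0.100000, 0.409611) = -0.007783
  y ← 0.410000 + (0.1/6)·(k1 + 2k2 + 2k3 + k4) = 0.409611
x=0.100000, y=0.409611:
  k1 = f(0.100000, 0.409611) = -0.007783
  k2 = f(0.150000, 0.409222) = -0.011663
  k3 = f(0.150000, 0.409028) = -0.011657
  k4 = f(0.200000, 0.408445) = -0.015521
  y ← 0.409611 + (0.1/6)·(k1 + 2k2 + 2k3 + k4) = 0.408445
y(0.2) ≈ 0.4084

0.4084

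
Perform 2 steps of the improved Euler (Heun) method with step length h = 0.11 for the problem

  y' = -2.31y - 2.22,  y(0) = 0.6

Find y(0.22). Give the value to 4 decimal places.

Heun: k1 = f(s_n, y_n); k2 = f(s_n + h, y_n + h·k1); y_{n+1} = y_n + (h/2)·(k1 + k2).
s=0.000000, y=0.600000:
  k1 = f(0.000000, 0.600000) = -3.606000
  k2 = f(0.110000, 0.203340) = -2.689715
  y ← 0.600000 + (0.11/2)·(-3.606000 + (-2.689715)) = 0.253736
s=0.110000, y=0.253736:
  k1 = f(0.110000, 0.253736) = -2.806129
  k2 = f(0.220000, -0.054939) = -2.093092
  y ← 0.253736 + (0.11/2)·(-2.806129 + (-2.093092)) = -0.015722
y(0.22) ≈ -0.0157

-0.0157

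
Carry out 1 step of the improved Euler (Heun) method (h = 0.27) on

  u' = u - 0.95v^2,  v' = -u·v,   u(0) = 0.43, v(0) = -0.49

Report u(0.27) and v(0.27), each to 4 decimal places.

0.4986, -0.4332

Heun on (u,v): k1 = f(x_n, state_n); k2 = f(x_n + h, state_n + h·k1); state_{n+1} = state_n + (h/2)·(k1 + k2).
0.000000: (0.430000, -0.490000)
  k1 = (0.201905, 0.210700)
  predictor → (0.484514, -0.433111)
  k2 = (0.306308, 0.209848)
  → (0.498609, -0.433226)
(u(0.27), v(0.27)) ≈ (0.4986, -0.4332)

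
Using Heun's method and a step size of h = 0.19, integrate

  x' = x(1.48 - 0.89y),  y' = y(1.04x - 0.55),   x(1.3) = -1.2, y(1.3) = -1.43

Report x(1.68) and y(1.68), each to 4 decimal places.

-2.8484, -0.5703

Heun on (x,y): k1 = f(t_n, state_n); k2 = f(t_n + h, state_n + h·k1); state_{n+1} = state_n + (h/2)·(k1 + k2).
1.300000: (-1.200000, -1.430000)
  k1 = (-3.303240, 2.571140)
  predictor → (-1.827616, -0.941483)
  k2 = (-4.236267, 2.307312)
  → (-1.916253, -0.966547)
1.490000: (-1.916253, -0.966547)
  k1 = (-4.484467, 2.457836)
  predictor → (-2.768302, -0.499558)
  k2 = (-5.327893, 1.713002)
  → (-2.848427, -0.570317)
(x(1.68), y(1.68)) ≈ (-2.8484, -0.5703)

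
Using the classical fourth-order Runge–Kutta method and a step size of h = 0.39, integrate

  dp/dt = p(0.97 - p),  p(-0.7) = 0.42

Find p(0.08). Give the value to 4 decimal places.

0.6008

RK4: k1 = f(t_n, p_n); k2 = f(t_n + h/2, p_n + (h/2)·k1); k3 = f(t_n + h/2, p_n + (h/2)·k2); k4 = f(t_n + h, p_n + h·k3); p_{n+1} = p_n + (h/6)·(k1 + 2k2 + 2k3 + k4).
t=-0.700000, p=0.420000:
  k1 = f(-0.700000, 0.420000) = 0.231000
  k2 = f(-0.505000, 0.465045) = 0.234827
  k3 = f(-0.505000, 0.465791) = 0.234856
  k4 = f(-0.310000, 0.511594) = 0.234518
  p ← 0.420000 + (0.39/6)·(k1 + 2k2 + 2k3 + k4) = 0.511317
t=-0.310000, p=0.511317:
  k1 = f(-0.310000, 0.511317) = 0.234532
  k2 = f(-0.115000, 0.557051) = 0.230034
  k3 = f(-0.115000, 0.556174) = 0.230159
  k4 = f(0.080000, 0.601080) = 0.221751
  p ← 0.511317 + (0.39/6)·(k1 + 2k2 + 2k3 + k4) = 0.600801
p(0.08) ≈ 0.6008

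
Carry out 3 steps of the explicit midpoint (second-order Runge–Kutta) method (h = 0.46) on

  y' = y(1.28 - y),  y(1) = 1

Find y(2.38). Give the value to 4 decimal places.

Midpoint: k1 = f(t_n, y_n); k2 = f(t_n + h/2, y_n + (h/2)·k1); y_{n+1} = y_n + h·k2.
t=1.000000, y=1.000000:
  k1 = f(1.000000, 1.000000) = 0.280000
  k2 = f(1.230000, 1.064400) = 0.229485
  y ← 1.000000 + 0.46·0.229485 = 1.105563
t=1.460000, y=1.105563:
  k1 = f(1.460000, 1.105563) = 0.192851
  k2 = f(1.690000, 1.149919) = 0.149583
  y ← 1.105563 + 0.46·0.149583 = 1.174371
t=1.920000, y=1.174371:
  k1 = f(1.920000, 1.174371) = 0.124048
  k2 = f(2.150000, 1.202902) = 0.092741
  y ← 1.174371 + 0.46·0.092741 = 1.217032
y(2.38) ≈ 1.2170

1.2170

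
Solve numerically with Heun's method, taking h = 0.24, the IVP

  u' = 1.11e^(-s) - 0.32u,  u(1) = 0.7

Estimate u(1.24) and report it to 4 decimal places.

Heun: k1 = f(s_n, u_n); k2 = f(s_n + h, u_n + h·k1); u_{n+1} = u_n + (h/2)·(k1 + k2).
s=1.000000, u=0.700000:
  k1 = f(1.000000, 0.700000) = 0.184346
  k2 = f(1.240000, 0.744243) = 0.083059
  u ← 0.700000 + (0.24/2)·(0.184346 + 0.083059) = 0.732089
u(1.24) ≈ 0.7321

0.7321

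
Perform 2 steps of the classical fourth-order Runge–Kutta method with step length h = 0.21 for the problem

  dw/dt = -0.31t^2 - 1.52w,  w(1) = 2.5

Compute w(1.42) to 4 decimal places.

1.1729

RK4: k1 = f(t_n, w_n); k2 = f(t_n + h/2, w_n + (h/2)·k1); k3 = f(t_n + h/2, w_n + (h/2)·k2); k4 = f(t_n + h, w_n + h·k3); w_{n+1} = w_n + (h/6)·(k1 + 2k2 + 2k3 + k4).
t=1.000000, w=2.500000:
  k1 = f(1.000000, 2.500000) = -4.110000
  k2 = f(1.105000, 2.068450) = -3.522562
  k3 = f(1.105000, 2.130131) = -3.616317
  k4 = f(1.210000, 1.740573) = -3.099543
  w ← 2.500000 + (0.21/6)·(k1 + 2k2 + 2k3 + k4) = 1.747945
t=1.210000, w=1.747945:
  k1 = f(1.210000, 1.747945) = -3.110747
  k2 = f(1.315000, 1.421316) = -2.696460
  k3 = f(1.315000, 1.464816) = -2.762580
  k4 = f(1.420000, 1.167803) = -2.400144
  w ← 1.747945 + (0.21/6)·(k1 + 2k2 + 2k3 + k4) = 1.172930
w(1.42) ≈ 1.1729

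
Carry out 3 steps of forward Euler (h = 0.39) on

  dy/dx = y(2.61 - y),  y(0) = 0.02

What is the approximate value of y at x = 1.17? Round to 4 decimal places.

0.1599

Euler: y_{n+1} = y_n + h·f(x_n, y_n).
x=0.000000, y=0.020000: f=0.051800 → y ← 0.020000 + 0.39·0.051800 = 0.040202
x=0.390000, y=0.040202: f=0.103311 → y ← 0.040202 + 0.39·0.103311 = 0.080493
x=0.780000, y=0.080493: f=0.203608 → y ← 0.080493 + 0.39·0.203608 = 0.159901
y(1.17) ≈ 0.1599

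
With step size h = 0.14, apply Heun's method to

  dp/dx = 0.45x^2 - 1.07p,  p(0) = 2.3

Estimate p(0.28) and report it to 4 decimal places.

1.7102

Heun: k1 = f(x_n, p_n); k2 = f(x_n + h, p_n + h·k1); p_{n+1} = p_n + (h/2)·(k1 + k2).
x=0.000000, p=2.300000:
  k1 = f(0.000000, 2.300000) = -2.461000
  k2 = f(0.140000, 1.955460) = -2.083522
  p ← 2.300000 + (0.14/2)·(-2.461000 + (-2.083522)) = 1.981883
x=0.140000, p=1.981883:
  k1 = f(0.140000, 1.981883) = -2.111795
  k2 = f(0.280000, 1.686232) = -1.768988
  p ← 1.981883 + (0.14/2)·(-2.111795 + (-1.768988)) = 1.710229
p(0.28) ≈ 1.7102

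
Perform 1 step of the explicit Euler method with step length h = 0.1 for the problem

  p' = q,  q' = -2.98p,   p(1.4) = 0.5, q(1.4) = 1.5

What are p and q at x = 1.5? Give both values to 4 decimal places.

0.6500, 1.3510

Euler on (p,q): p_{n+1} = p_n + h·p', q_{n+1} = q_n + h·q'.
1.400000: (0.500000, 1.500000); f=(1.500000, -1.490000) → (0.650000, 1.351000)
(p(1.5), q(1.5)) ≈ (0.6500, 1.3510)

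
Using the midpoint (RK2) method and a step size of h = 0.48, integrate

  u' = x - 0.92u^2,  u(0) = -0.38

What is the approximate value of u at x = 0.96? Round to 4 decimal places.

Midpoint: k1 = f(x_n, u_n); k2 = f(x_n + h/2, u_n + (h/2)·k1); u_{n+1} = u_n + h·k2.
x=0.000000, u=-0.380000:
  k1 = f(0.000000, -0.380000) = -0.132848
  k2 = f(0.240000, -0.411884) = 0.083924
  u ← -0.380000 + 0.48·0.083924 = -0.339717
x=0.480000, u=-0.339717:
  k1 = f(0.480000, -0.339717) = 0.373825
  k2 = f(0.720000, -0.249999) = 0.662501
  u ← -0.339717 + 0.48·0.662501 = -0.021716
u(0.96) ≈ -0.0217

-0.0217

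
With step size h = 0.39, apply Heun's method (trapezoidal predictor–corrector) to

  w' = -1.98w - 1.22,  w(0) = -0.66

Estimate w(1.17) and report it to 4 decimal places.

Heun: k1 = f(s_n, w_n); k2 = f(s_n + h, w_n + h·k1); w_{n+1} = w_n + (h/2)·(k1 + k2).
s=0.000000, w=-0.660000:
  k1 = f(0.000000, -0.660000) = 0.086800
  k2 = f(0.390000, -0.626148) = 0.019773
  w ← -0.660000 + (0.39/2)·(0.086800 + 0.019773) = -0.639218
s=0.390000, w=-0.639218:
  k1 = f(0.390000, -0.639218) = 0.045652
  k2 = f(0.780000, -0.621414) = 0.010400
  w ← -0.639218 + (0.39/2)·(0.045652 + 0.010400) = -0.628288
s=0.780000, w=-0.628288:
  k1 = f(0.780000, -0.628288) = 0.024011
  k2 = f(1.170000, -0.618924) = 0.005470
  w ← -0.628288 + (0.39/2)·(0.024011 + 0.005470) = -0.622540
w(1.17) ≈ -0.6225

-0.6225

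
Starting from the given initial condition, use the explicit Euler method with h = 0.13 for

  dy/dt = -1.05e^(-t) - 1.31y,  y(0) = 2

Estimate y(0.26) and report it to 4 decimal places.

1.1437

Euler: y_{n+1} = y_n + h·f(t_n, y_n).
t=0.000000, y=2.000000: f=-3.670000 → y ← 2.000000 + 0.13·(-3.670000) = 1.522900
t=0.130000, y=1.522900: f=-2.916999 → y ← 1.522900 + 0.13·(-2.916999) = 1.143690
y(0.26) ≈ 1.1437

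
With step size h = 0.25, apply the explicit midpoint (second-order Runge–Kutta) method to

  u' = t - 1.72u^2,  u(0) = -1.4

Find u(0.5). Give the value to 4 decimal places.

Midpoint: k1 = f(t_n, u_n); k2 = f(t_n + h/2, u_n + (h/2)·k1); u_{n+1} = u_n + h·k2.
t=0.000000, u=-1.400000:
  k1 = f(0.000000, -1.400000) = -3.371200
  k2 = f(0.125000, -1.821400) = -5.581096
  u ← -1.400000 + 0.25·(-5.581096) = -2.795274
t=0.250000, u=-2.795274:
  k1 = f(0.250000, -2.795274) = -13.189319
  k2 = f(0.375000, -4.443939) = -33.592581
  u ← -2.795274 + 0.25·(-33.592581) = -11.193419
u(0.5) ≈ -11.1934

-11.1934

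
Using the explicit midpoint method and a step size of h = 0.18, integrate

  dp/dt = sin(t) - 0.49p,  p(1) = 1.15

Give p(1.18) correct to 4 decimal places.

1.2060

Midpoint: k1 = f(t_n, p_n); k2 = f(t_n + h/2, p_n + (h/2)·k1); p_{n+1} = p_n + h·k2.
t=1.000000, p=1.150000:
  k1 = f(1.000000, 1.150000) = 0.277971
  k2 = f(1.090000, 1.175017) = 0.310868
  p ← 1.150000 + 0.18·0.310868 = 1.205956
p(1.18) ≈ 1.2060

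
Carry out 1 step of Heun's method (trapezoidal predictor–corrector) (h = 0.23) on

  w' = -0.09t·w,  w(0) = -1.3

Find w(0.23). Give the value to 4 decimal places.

Heun: k1 = f(t_n, w_n); k2 = f(t_n + h, w_n + h·k1); w_{n+1} = w_n + (h/2)·(k1 + k2).
t=0.000000, w=-1.300000:
  k1 = f(0.000000, -1.300000) = 0.000000
  k2 = f(0.230000, -1.300000) = 0.026910
  w ← -1.300000 + (0.23/2)·(0.000000 + 0.026910) = -1.296905
w(0.23) ≈ -1.2969

-1.2969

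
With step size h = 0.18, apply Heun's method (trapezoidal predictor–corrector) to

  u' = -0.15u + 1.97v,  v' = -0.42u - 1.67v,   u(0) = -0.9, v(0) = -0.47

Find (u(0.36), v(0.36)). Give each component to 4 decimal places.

-1.0482, -0.1462

Heun on (u,v): k1 = f(x_n, state_n); k2 = f(x_n + h, state_n + h·k1); state_{n+1} = state_n + (h/2)·(k1 + k2).
0.000000: (-0.900000, -0.470000)
  k1 = (-0.790900, 1.162900)
  predictor → (-1.042362, -0.260678)
  k2 = (-0.357181, 0.873124)
  → (-1.003327, -0.286758)
0.180000: (-1.003327, -0.286758)
  k1 = (-0.414414, 0.900283)
  predictor → (-1.077922, -0.124707)
  k2 = (-0.083984, 0.660988)
  → (-1.048183, -0.146243)
(u(0.36), v(0.36)) ≈ (-1.0482, -0.1462)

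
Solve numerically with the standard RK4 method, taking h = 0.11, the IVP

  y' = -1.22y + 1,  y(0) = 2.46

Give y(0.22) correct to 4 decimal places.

RK4: k1 = f(s_n, y_n); k2 = f(s_n + h/2, y_n + (h/2)·k1); k3 = f(s_n + h/2, y_n + (h/2)·k2); k4 = f(s_n + h, y_n + h·k3); y_{n+1} = y_n + (h/6)·(k1 + 2k2 + 2k3 + k4).
s=0.000000, y=2.460000:
  k1 = f(0.000000, 2.460000) = -2.001200
  k2 = f(0.055000, 2.349934) = -1.866919
  k3 = f(0.055000, 2.357319) = -1.875930
  k4 = f(0.110000, 2.253648) = -1.749450
  y ← 2.460000 + (0.11/6)·(k1 + 2k2 + 2k3 + k4) = 2.254000
s=0.110000, y=2.254000:
  k1 = f(0.110000, 2.254000) = -1.749880
  k2 = f(0.165000, 2.157757) = -1.632463
  k3 = f(0.165000, 2.164215) = -1.640342
  k4 = f(0.220000, 2.073563) = -1.529746
  y ← 2.254000 + (0.11/6)·(k1 + 2k2 + 2k3 + k4) = 2.073871
y(0.22) ≈ 2.0739

2.0739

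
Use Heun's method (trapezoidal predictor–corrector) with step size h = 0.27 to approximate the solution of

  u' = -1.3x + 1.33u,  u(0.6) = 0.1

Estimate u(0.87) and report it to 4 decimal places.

Heun: k1 = f(x_n, u_n); k2 = f(x_n + h, u_n + h·k1); u_{n+1} = u_n + (h/2)·(k1 + k2).
x=0.600000, u=0.100000:
  k1 = f(0.600000, 0.100000) = -0.647000
  k2 = f(0.870000, -0.074690) = -1.230338
  u ← 0.100000 + (0.27/2)·(-0.647000 + (-1.230338)) = -0.153441
u(0.87) ≈ -0.1534

-0.1534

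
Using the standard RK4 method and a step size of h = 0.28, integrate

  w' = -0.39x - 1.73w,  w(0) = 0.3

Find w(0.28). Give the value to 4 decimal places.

0.1718

RK4: k1 = f(x_n, w_n); k2 = f(x_n + h/2, w_n + (h/2)·k1); k3 = f(x_n + h/2, w_n + (h/2)·k2); k4 = f(x_n + h, w_n + h·k3); w_{n+1} = w_n + (h/6)·(k1 + 2k2 + 2k3 + k4).
x=0.000000, w=0.300000:
  k1 = f(0.000000, 0.300000) = -0.519000
  k2 = f(0.140000, 0.227340) = -0.447898
  k3 = f(0.140000, 0.237294) = -0.465119
  k4 = f(0.280000, 0.169767) = -0.402896
  w ← 0.300000 + (0.28/6)·(k1 + 2k2 + 2k3 + k4) = 0.171763
w(0.28) ≈ 0.1718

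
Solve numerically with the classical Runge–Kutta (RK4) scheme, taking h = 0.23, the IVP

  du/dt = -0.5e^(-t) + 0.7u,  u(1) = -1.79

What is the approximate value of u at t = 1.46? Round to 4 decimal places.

-2.5510

RK4: k1 = f(t_n, u_n); k2 = f(t_n + h/2, u_n + (h/2)·k1); k3 = f(t_n + h/2, u_n + (h/2)·k2); k4 = f(t_n + h, u_n + h·k3); u_{n+1} = u_n + (h/6)·(k1 + 2k2 + 2k3 + k4).
t=1.000000, u=-1.790000:
  k1 = f(1.000000, -1.790000) = -1.436940
  k2 = f(1.115000, -1.955248) = -1.532631
  k3 = f(1.115000, -1.966253) = -1.540334
  k4 = f(1.230000, -2.144277) = -1.647140
  u ← -1.790000 + (0.23/6)·(k1 + 2k2 + 2k3 + k4) = -2.143817
t=1.230000, u=-2.143817:
  k1 = f(1.230000, -2.143817) = -1.646818
  k2 = f(1.345000, -2.333201) = -1.763511
  k3 = f(1.345000, -2.346621) = -1.772904
  k4 = f(1.460000, -2.551585) = -1.902228
  u ← -2.143817 + (0.23/6)·(k1 + 2k2 + 2k3 + k4) = -2.550989
u(1.46) ≈ -2.5510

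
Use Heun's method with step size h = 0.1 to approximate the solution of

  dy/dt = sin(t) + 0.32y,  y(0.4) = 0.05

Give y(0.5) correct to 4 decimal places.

0.0957

Heun: k1 = f(t_n, y_n); k2 = f(t_n + h, y_n + h·k1); y_{n+1} = y_n + (h/2)·(k1 + k2).
t=0.400000, y=0.050000:
  k1 = f(0.400000, 0.050000) = 0.405418
  k2 = f(0.500000, 0.090542) = 0.508399
  y ← 0.050000 + (0.1/2)·(0.405418 + 0.508399) = 0.095691
y(0.5) ≈ 0.0957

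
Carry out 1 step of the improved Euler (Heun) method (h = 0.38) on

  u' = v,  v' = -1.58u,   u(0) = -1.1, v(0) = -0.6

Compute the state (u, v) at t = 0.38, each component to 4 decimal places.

Heun on (u,v): k1 = f(t_n, state_n); k2 = f(t_n + h, state_n + h·k1); state_{n+1} = state_n + (h/2)·(k1 + k2).
0.000000: (-1.100000, -0.600000)
  k1 = (-0.600000, 1.738000)
  predictor → (-1.328000, 0.060440)
  k2 = (0.060440, 2.098240)
  → (-1.202516, 0.128886)
(u(0.38), v(0.38)) ≈ (-1.2025, 0.1289)

-1.2025, 0.1289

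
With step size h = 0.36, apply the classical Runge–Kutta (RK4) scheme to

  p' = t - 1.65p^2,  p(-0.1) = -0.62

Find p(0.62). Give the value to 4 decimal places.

RK4: k1 = f(t_n, p_n); k2 = f(t_n + h/2, p_n + (h/2)·k1); k3 = f(t_n + h/2, p_n + (h/2)·k2); k4 = f(t_n + h, p_n + h·k3); p_{n+1} = p_n + (h/6)·(k1 + 2k2 + 2k3 + k4).
t=-0.100000, p=-0.620000:
  k1 = f(-0.100000, -0.620000) = -0.734260
  k2 = f(0.080000, -0.752167) = -0.853496
  k3 = f(0.080000, -0.773629) = -0.907529
  k4 = f(0.260000, -0.946710) = -1.218830
  p ← -0.620000 + (0.36/6)·(k1 + 2k2 + 2k3 + k4) = -0.948508
t=0.260000, p=-0.948508:
  k1 = f(0.260000, -0.948508) = -1.224452
  k2 = f(0.440000, -1.168910) = -1.814477
  k3 = f(0.440000, -1.275114) = -2.242762
  k4 = f(0.620000, -1.755902) = -4.467269
  p ← -0.948508 + (0.36/6)·(k1 + 2k2 + 2k3 + k4) = -1.776880
p(0.62) ≈ -1.7769

-1.7769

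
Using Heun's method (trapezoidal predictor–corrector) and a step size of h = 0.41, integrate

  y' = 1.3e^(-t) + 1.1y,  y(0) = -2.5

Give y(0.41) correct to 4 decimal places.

Heun: k1 = f(t_n, y_n); k2 = f(t_n + h, y_n + h·k1); y_{n+1} = y_n + (h/2)·(k1 + k2).
t=0.000000, y=-2.500000:
  k1 = f(0.000000, -2.500000) = -1.450000
  k2 = f(0.410000, -3.094500) = -2.541205
  y ← -2.500000 + (0.41/2)·(-1.450000 + (-2.541205)) = -3.318197
y(0.41) ≈ -3.3182

-3.3182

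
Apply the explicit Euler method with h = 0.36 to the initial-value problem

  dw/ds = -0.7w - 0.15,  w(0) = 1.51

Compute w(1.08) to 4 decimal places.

0.5073

Euler: w_{n+1} = w_n + h·f(s_n, w_n).
s=0.000000, w=1.510000: f=-1.207000 → w ← 1.510000 + 0.36·(-1.207000) = 1.075480
s=0.360000, w=1.075480: f=-0.902836 → w ← 1.075480 + 0.36·(-0.902836) = 0.750459
s=0.720000, w=0.750459: f=-0.675321 → w ← 0.750459 + 0.36·(-0.675321) = 0.507343
w(1.08) ≈ 0.5073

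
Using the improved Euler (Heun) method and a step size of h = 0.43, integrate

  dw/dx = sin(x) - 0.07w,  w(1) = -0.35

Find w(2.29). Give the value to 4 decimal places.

0.8078

Heun: k1 = f(x_n, w_n); k2 = f(x_n + h, w_n + h·k1); w_{n+1} = w_n + (h/2)·(k1 + k2).
x=1.000000, w=-0.350000:
  k1 = f(1.000000, -0.350000) = 0.865971
  k2 = f(1.430000, 0.022368) = 0.988539
  w ← -0.350000 + (0.43/2)·(0.865971 + 0.988539) = 0.048720
x=1.430000, w=0.048720:
  k1 = f(1.430000, 0.048720) = 0.986694
  k2 = f(1.860000, 0.472998) = 0.925361
  w ← 0.048720 + (0.43/2)·(0.986694 + 0.925361) = 0.459812
x=1.860000, w=0.459812:
  k1 = f(1.860000, 0.459812) = 0.926284
  k2 = f(2.290000, 0.858114) = 0.692263
  w ← 0.459812 + (0.43/2)·(0.926284 + 0.692263) = 0.807799
w(2.29) ≈ 0.8078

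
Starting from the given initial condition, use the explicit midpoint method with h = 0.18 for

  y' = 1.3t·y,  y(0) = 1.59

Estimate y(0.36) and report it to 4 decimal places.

1.7282

Midpoint: k1 = f(t_n, y_n); k2 = f(t_n + h/2, y_n + (h/2)·k1); y_{n+1} = y_n + h·k2.
t=0.000000, y=1.590000:
  k1 = f(0.000000, 1.590000) = 0.000000
  k2 = f(0.090000, 1.590000) = 0.186030
  y ← 1.590000 + 0.18·0.186030 = 1.623485
t=0.180000, y=1.623485:
  k1 = f(0.180000, 1.623485) = 0.379896
  k2 = f(0.270000, 1.657676) = 0.581844
  y ← 1.623485 + 0.18·0.581844 = 1.728217
y(0.36) ≈ 1.7282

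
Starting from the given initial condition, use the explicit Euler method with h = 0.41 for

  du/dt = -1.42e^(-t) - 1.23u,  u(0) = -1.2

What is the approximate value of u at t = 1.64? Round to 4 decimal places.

-0.5356

Euler: u_{n+1} = u_n + h·f(t_n, u_n).
t=0.000000, u=-1.200000: f=0.056000 → u ← -1.200000 + 0.41·0.056000 = -1.177040
t=0.410000, u=-1.177040: f=0.505376 → u ← -1.177040 + 0.41·0.505376 = -0.969836
t=0.820000, u=-0.969836: f=0.567485 → u ← -0.969836 + 0.41·0.567485 = -0.737167
t=1.230000, u=-0.737167: f=0.491660 → u ← -0.737167 + 0.41·0.491660 = -0.535586
u(1.64) ≈ -0.5356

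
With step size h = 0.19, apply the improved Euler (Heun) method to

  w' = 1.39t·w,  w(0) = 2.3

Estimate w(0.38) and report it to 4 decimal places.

Heun: k1 = f(t_n, w_n); k2 = f(t_n + h, w_n + h·k1); w_{n+1} = w_n + (h/2)·(k1 + k2).
t=0.000000, w=2.300000:
  k1 = f(0.000000, 2.300000) = 0.000000
  k2 = f(0.190000, 2.300000) = 0.607430
  w ← 2.300000 + (0.19/2)·(0.000000 + 0.607430) = 2.357706
t=0.190000, w=2.357706:
  k1 = f(0.190000, 2.357706) = 0.622670
  k2 = f(0.380000, 2.476013) = 1.307830
  w ← 2.357706 + (0.19/2)·(0.622670 + 1.307830) = 2.541103
w(0.38) ≈ 2.5411

2.5411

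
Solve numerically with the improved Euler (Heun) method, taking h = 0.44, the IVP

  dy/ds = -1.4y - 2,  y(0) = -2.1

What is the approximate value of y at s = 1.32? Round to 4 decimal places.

-1.5554

Heun: k1 = f(s_n, y_n); k2 = f(s_n + h, y_n + h·k1); y_{n+1} = y_n + (h/2)·(k1 + k2).
s=0.000000, y=-2.100000:
  k1 = f(0.000000, -2.100000) = 0.940000
  k2 = f(0.440000, -1.686400) = 0.360960
  y ← -2.100000 + (0.44/2)·(0.940000 + 0.360960) = -1.813789
s=0.440000, y=-1.813789:
  k1 = f(0.440000, -1.813789) = 0.539304
  k2 = f(0.880000, -1.576495) = 0.207093
  y ← -1.813789 + (0.44/2)·(0.539304 + 0.207093) = -1.649581
s=0.880000, y=-1.649581:
  k1 = f(0.880000, -1.649581) = 0.309414
  k2 = f(1.320000, -1.513439) = 0.118815
  y ← -1.649581 + (0.44/2)·(0.309414 + 0.118815) = -1.555371
y(1.32) ≈ -1.5554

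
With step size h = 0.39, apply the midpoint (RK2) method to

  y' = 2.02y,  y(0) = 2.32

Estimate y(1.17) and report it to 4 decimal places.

21.4277

Midpoint: k1 = f(t_n, y_n); k2 = f(t_n + h/2, y_n + (h/2)·k1); y_{n+1} = y_n + h·k2.
t=0.000000, y=2.320000:
  k1 = f(0.000000, 2.320000) = 4.686400
  k2 = f(0.195000, 3.233848) = 6.532373
  y ← 2.320000 + 0.39·6.532373 = 4.867625
t=0.390000, y=4.867625:
  k1 = f(0.390000, 4.867625) = 9.832603
  k2 = f(0.585000, 6.784983) = 13.705666
  y ← 4.867625 + 0.39·13.705666 = 10.212835
t=0.780000, y=10.212835:
  k1 = f(0.780000, 10.212835) = 20.629927
  k2 = f(0.975000, 14.235671) = 28.756055
  y ← 10.212835 + 0.39·28.756055 = 21.427697
y(1.17) ≈ 21.4277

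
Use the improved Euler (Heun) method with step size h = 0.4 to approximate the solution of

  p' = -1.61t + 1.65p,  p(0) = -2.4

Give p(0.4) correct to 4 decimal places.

Heun: k1 = f(t_n, p_n); k2 = f(t_n + h, p_n + h·k1); p_{n+1} = p_n + (h/2)·(k1 + k2).
t=0.000000, p=-2.400000:
  k1 = f(0.000000, -2.400000) = -3.960000
  k2 = f(0.400000, -3.984000) = -7.217600
  p ← -2.400000 + (0.4/2)·(-3.960000 + (-7.217600)) = -4.635520
p(0.4) ≈ -4.6355

-4.6355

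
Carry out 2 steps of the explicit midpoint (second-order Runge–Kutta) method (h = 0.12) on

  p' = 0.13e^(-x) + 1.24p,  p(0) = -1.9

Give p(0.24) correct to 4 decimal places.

Midpoint: k1 = f(x_n, p_n); k2 = f(x_n + h/2, p_n + (h/2)·k1); p_{n+1} = p_n + h·k2.
x=0.000000, p=-1.900000:
  k1 = f(0.000000, -1.900000) = -2.226000
  k2 = f(0.060000, -2.033560) = -2.399185
  p ← -1.900000 + 0.12·(-2.399185) = -2.187902
x=0.120000, p=-2.187902:
  k1 = f(0.120000, -2.187902) = -2.597699
  k2 = f(0.180000, -2.343764) = -2.797682
  p ← -2.187902 + 0.12·(-2.797682) = -2.523624
p(0.24) ≈ -2.5236

-2.5236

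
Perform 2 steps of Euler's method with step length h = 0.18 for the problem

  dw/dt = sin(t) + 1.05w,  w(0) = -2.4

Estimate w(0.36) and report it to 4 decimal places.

-3.3607

Euler: w_{n+1} = w_n + h·f(t_n, w_n).
t=0.000000, w=-2.400000: f=-2.520000 → w ← -2.400000 + 0.18·(-2.520000) = -2.853600
t=0.180000, w=-2.853600: f=-2.817250 → w ← -2.853600 + 0.18·(-2.817250) = -3.360705
w(0.36) ≈ -3.3607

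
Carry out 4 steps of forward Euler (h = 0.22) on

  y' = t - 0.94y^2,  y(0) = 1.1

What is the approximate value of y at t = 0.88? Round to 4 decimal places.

0.7648

Euler: y_{n+1} = y_n + h·f(t_n, y_n).
t=0.000000, y=1.100000: f=-1.137400 → y ← 1.100000 + 0.22·(-1.137400) = 0.849772
t=0.220000, y=0.849772: f=-0.458786 → y ← 0.849772 + 0.22·(-0.458786) = 0.748839
t=0.440000, y=0.748839: f=-0.087114 → y ← 0.748839 + 0.22·(-0.087114) = 0.729674
t=0.660000, y=0.729674: f=0.159521 → y ← 0.729674 + 0.22·0.159521 = 0.764769
y(0.88) ≈ 0.7648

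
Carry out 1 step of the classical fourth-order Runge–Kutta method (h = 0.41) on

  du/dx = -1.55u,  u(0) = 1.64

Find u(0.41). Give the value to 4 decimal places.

0.8699

RK4: k1 = f(x_n, u_n); k2 = f(x_n + h/2, u_n + (h/2)·k1); k3 = f(x_n + h/2, u_n + (h/2)·k2); k4 = f(x_n + h, u_n + h·k3); u_{n+1} = u_n + (h/6)·(k1 + 2k2 + 2k3 + k4).
x=0.000000, u=1.640000:
  k1 = f(0.000000, 1.640000) = -2.542000
  k2 = f(0.205000, 1.118890) = -1.734279
  k3 = f(0.205000, 1.284473) = -1.990933
  k4 = f(0.410000, 0.823718) = -1.276762
  u ← 1.640000 + (0.41/6)·(k1 + 2k2 + 2k3 + k4) = 0.869939
u(0.41) ≈ 0.8699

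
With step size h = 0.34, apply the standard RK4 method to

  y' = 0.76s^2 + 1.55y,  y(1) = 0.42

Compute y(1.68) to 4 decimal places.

2.7412

RK4: k1 = f(s_n, y_n); k2 = f(s_n + h/2, y_n + (h/2)·k1); k3 = f(s_n + h/2, y_n + (h/2)·k2); k4 = f(s_n + h, y_n + h·k3); y_{n+1} = y_n + (h/6)·(k1 + 2k2 + 2k3 + k4).
s=1.000000, y=0.420000:
  k1 = f(1.000000, 0.420000) = 1.411000
  k2 = f(1.170000, 0.659870) = 2.063162
  k3 = f(1.170000, 0.770738) = 2.235007
  k4 = f(1.340000, 1.179902) = 3.193505
  y ← 0.420000 + (0.34/6)·(k1 + 2k2 + 2k3 + k4) = 1.168048
s=1.340000, y=1.168048:
  k1 = f(1.340000, 1.168048) = 3.175130
  k2 = f(1.510000, 1.707820) = 4.379997
  k3 = f(1.510000, 1.912647) = 4.697479
  k4 = f(1.680000, 2.765191) = 6.431070
  y ← 1.168048 + (0.34/6)·(k1 + 2k2 + 2k3 + k4) = 2.741180
y(1.68) ≈ 2.7412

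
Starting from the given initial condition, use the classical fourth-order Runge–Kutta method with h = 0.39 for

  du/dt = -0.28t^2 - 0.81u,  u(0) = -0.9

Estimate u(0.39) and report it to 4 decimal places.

-0.6614

RK4: k1 = f(t_n, u_n); k2 = f(t_n + h/2, u_n + (h/2)·k1); k3 = f(t_n + h/2, u_n + (h/2)·k2); k4 = f(t_n + h, u_n + h·k3); u_{n+1} = u_n + (h/6)·(k1 + 2k2 + 2k3 + k4).
t=0.000000, u=-0.900000:
  k1 = f(0.000000, -0.900000) = 0.729000
  k2 = f(0.195000, -0.757845) = 0.603207
  k3 = f(0.195000, -0.782375) = 0.623076
  k4 = f(0.390000, -0.657000) = 0.489582
  u ← -0.900000 + (0.39/6)·(k1 + 2k2 + 2k3 + k4) = -0.661375
u(0.39) ≈ -0.6614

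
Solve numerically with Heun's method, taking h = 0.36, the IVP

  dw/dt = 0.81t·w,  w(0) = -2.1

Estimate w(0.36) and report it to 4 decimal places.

Heun: k1 = f(t_n, w_n); k2 = f(t_n + h, w_n + h·k1); w_{n+1} = w_n + (h/2)·(k1 + k2).
t=0.000000, w=-2.100000:
  k1 = f(0.000000, -2.100000) = 0.000000
  k2 = f(0.360000, -2.100000) = -0.612360
  w ← -2.100000 + (0.36/2)·(0.000000 + (-0.612360)) = -2.210225
w(0.36) ≈ -2.2102

-2.2102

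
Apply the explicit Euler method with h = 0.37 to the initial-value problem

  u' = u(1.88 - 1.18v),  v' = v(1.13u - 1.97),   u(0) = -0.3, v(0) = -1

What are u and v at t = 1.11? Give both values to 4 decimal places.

Euler on (u,v): u_{n+1} = u_n + h·u', v_{n+1} = v_n + h·v'.
0.000000: (-0.300000, -1.000000); f=(-0.918000, 2.309000) → (-0.639660, -0.145670)
0.370000: (-0.639660, -0.145670); f=(-1.312512, 0.392262) → (-1.125290, -0.000533)
0.740000: (-1.125290, -0.000533); f=(-2.116252, 0.001727) → (-1.908303, 0.000106)
(u(1.11), v(1.11)) ≈ (-1.9083, 0.0001)

-1.9083, 0.0001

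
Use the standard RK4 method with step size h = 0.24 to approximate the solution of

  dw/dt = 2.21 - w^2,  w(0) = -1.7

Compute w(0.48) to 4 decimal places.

-2.6316

RK4: k1 = f(t_n, w_n); k2 = f(t_n + h/2, w_n + (h/2)·k1); k3 = f(t_n + h/2, w_n + (h/2)·k2); k4 = f(t_n + h, w_n + h·k3); w_{n+1} = w_n + (h/6)·(k1 + 2k2 + 2k3 + k4).
t=0.000000, w=-1.700000:
  k1 = f(0.000000, -1.700000) = -0.680000
  k2 = f(0.120000, -1.781600) = -0.964099
  k3 = f(0.120000, -1.815692) = -1.086737
  k4 = f(0.240000, -1.960817) = -1.634803
  w ← -1.700000 + (0.24/6)·(k1 + 2k2 + 2k3 + k4) = -1.956659
t=0.240000, w=-1.956659:
  k1 = f(0.240000, -1.956659) = -1.618514
  k2 = f(0.360000, -2.150881) = -2.416288
  k3 = f(0.360000, -2.246613) = -2.837272
  k4 = f(0.480000, -2.637604) = -4.746956
  w ← -1.956659 + (0.24/6)·(k1 + 2k2 + 2k3 + k4) = -2.631562
w(0.48) ≈ -2.6316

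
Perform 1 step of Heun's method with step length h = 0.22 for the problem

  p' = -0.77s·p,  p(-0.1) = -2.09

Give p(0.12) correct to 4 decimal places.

Heun: k1 = f(s_n, p_n); k2 = f(s_n + h, p_n + h·k1); p_{n+1} = p_n + (h/2)·(k1 + k2).
s=-0.100000, p=-2.090000:
  k1 = f(-0.100000, -2.090000) = -0.160930
  k2 = f(0.120000, -2.125405) = 0.196387
  p ← -2.090000 + (0.22/2)·(-0.160930 + 0.196387) = -2.086100
p(0.12) ≈ -2.0861

-2.0861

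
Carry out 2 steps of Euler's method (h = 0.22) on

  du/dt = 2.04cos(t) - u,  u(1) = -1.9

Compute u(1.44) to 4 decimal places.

-0.8126

Euler: u_{n+1} = u_n + h·f(t_n, u_n).
t=1.000000, u=-1.900000: f=3.002217 → u ← -1.900000 + 0.22·3.002217 = -1.239512
t=1.220000, u=-1.239512: f=1.940550 → u ← -1.239512 + 0.22·1.940550 = -0.812591
u(1.44) ≈ -0.8126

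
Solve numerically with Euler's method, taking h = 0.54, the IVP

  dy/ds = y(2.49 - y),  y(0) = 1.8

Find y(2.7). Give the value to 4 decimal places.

2.4897

Euler: y_{n+1} = y_n + h·f(s_n, y_n).
s=0.000000, y=1.800000: f=1.242000 → y ← 1.800000 + 0.54·1.242000 = 2.470680
s=0.540000, y=2.470680: f=0.047734 → y ← 2.470680 + 0.54·0.047734 = 2.496456
s=1.080000, y=2.496456: f=-0.016117 → y ← 2.496456 + 0.54·(-0.016117) = 2.487753
s=1.620000, y=2.487753: f=0.005591 → y ← 2.487753 + 0.54·0.005591 = 2.490772
s=2.160000, y=2.490772: f=-0.001922 → y ← 2.490772 + 0.54·(-0.001922) = 2.489734
y(2.7) ≈ 2.4897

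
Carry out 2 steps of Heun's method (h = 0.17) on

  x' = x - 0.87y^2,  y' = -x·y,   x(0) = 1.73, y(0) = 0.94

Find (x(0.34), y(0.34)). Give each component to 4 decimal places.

Heun on (x,y): k1 = f(t_n, state_n); k2 = f(t_n + h, state_n + h·k1); state_{n+1} = state_n + (h/2)·(k1 + k2).
0.000000: (1.730000, 0.940000)
  k1 = (0.961268, -1.626200)
  predictor → (1.893416, 0.663546)
  k2 = (1.510360, -1.256368)
  → (1.940088, 0.694982)
0.170000: (1.940088, 0.694982)
  k1 = (1.519879, -1.348326)
  predictor → (2.198468, 0.465766)
  k2 = (2.009732, -1.023972)
  → (2.240105, 0.493336)
(x(0.34), y(0.34)) ≈ (2.2401, 0.4933)

2.2401, 0.4933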